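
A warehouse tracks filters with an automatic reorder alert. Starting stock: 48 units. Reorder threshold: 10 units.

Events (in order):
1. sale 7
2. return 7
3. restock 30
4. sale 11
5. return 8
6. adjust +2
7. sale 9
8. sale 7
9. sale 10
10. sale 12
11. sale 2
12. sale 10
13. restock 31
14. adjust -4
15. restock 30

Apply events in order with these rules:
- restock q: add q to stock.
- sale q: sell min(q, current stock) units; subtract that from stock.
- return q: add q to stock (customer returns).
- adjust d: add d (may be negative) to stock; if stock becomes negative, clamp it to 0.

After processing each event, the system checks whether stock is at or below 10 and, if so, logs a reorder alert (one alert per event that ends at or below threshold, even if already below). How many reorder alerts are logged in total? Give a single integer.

Answer: 0

Derivation:
Processing events:
Start: stock = 48
  Event 1 (sale 7): sell min(7,48)=7. stock: 48 - 7 = 41. total_sold = 7
  Event 2 (return 7): 41 + 7 = 48
  Event 3 (restock 30): 48 + 30 = 78
  Event 4 (sale 11): sell min(11,78)=11. stock: 78 - 11 = 67. total_sold = 18
  Event 5 (return 8): 67 + 8 = 75
  Event 6 (adjust +2): 75 + 2 = 77
  Event 7 (sale 9): sell min(9,77)=9. stock: 77 - 9 = 68. total_sold = 27
  Event 8 (sale 7): sell min(7,68)=7. stock: 68 - 7 = 61. total_sold = 34
  Event 9 (sale 10): sell min(10,61)=10. stock: 61 - 10 = 51. total_sold = 44
  Event 10 (sale 12): sell min(12,51)=12. stock: 51 - 12 = 39. total_sold = 56
  Event 11 (sale 2): sell min(2,39)=2. stock: 39 - 2 = 37. total_sold = 58
  Event 12 (sale 10): sell min(10,37)=10. stock: 37 - 10 = 27. total_sold = 68
  Event 13 (restock 31): 27 + 31 = 58
  Event 14 (adjust -4): 58 + -4 = 54
  Event 15 (restock 30): 54 + 30 = 84
Final: stock = 84, total_sold = 68

Checking against threshold 10:
  After event 1: stock=41 > 10
  After event 2: stock=48 > 10
  After event 3: stock=78 > 10
  After event 4: stock=67 > 10
  After event 5: stock=75 > 10
  After event 6: stock=77 > 10
  After event 7: stock=68 > 10
  After event 8: stock=61 > 10
  After event 9: stock=51 > 10
  After event 10: stock=39 > 10
  After event 11: stock=37 > 10
  After event 12: stock=27 > 10
  After event 13: stock=58 > 10
  After event 14: stock=54 > 10
  After event 15: stock=84 > 10
Alert events: []. Count = 0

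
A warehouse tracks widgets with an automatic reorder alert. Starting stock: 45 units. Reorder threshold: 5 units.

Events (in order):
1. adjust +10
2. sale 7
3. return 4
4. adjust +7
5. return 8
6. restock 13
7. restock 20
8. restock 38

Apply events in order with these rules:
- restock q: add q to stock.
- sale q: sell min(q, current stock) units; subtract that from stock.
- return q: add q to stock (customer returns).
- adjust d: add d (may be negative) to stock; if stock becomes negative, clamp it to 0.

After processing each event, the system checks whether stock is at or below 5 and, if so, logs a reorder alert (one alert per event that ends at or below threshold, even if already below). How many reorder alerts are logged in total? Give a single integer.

Processing events:
Start: stock = 45
  Event 1 (adjust +10): 45 + 10 = 55
  Event 2 (sale 7): sell min(7,55)=7. stock: 55 - 7 = 48. total_sold = 7
  Event 3 (return 4): 48 + 4 = 52
  Event 4 (adjust +7): 52 + 7 = 59
  Event 5 (return 8): 59 + 8 = 67
  Event 6 (restock 13): 67 + 13 = 80
  Event 7 (restock 20): 80 + 20 = 100
  Event 8 (restock 38): 100 + 38 = 138
Final: stock = 138, total_sold = 7

Checking against threshold 5:
  After event 1: stock=55 > 5
  After event 2: stock=48 > 5
  After event 3: stock=52 > 5
  After event 4: stock=59 > 5
  After event 5: stock=67 > 5
  After event 6: stock=80 > 5
  After event 7: stock=100 > 5
  After event 8: stock=138 > 5
Alert events: []. Count = 0

Answer: 0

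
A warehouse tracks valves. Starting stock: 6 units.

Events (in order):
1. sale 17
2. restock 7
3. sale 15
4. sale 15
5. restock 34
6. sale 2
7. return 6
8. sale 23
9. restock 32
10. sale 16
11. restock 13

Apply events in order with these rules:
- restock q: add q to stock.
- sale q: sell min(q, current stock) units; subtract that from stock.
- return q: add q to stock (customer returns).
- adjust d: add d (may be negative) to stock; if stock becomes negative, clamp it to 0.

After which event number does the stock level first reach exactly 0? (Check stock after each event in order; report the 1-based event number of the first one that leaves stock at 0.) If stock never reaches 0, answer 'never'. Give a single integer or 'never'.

Processing events:
Start: stock = 6
  Event 1 (sale 17): sell min(17,6)=6. stock: 6 - 6 = 0. total_sold = 6
  Event 2 (restock 7): 0 + 7 = 7
  Event 3 (sale 15): sell min(15,7)=7. stock: 7 - 7 = 0. total_sold = 13
  Event 4 (sale 15): sell min(15,0)=0. stock: 0 - 0 = 0. total_sold = 13
  Event 5 (restock 34): 0 + 34 = 34
  Event 6 (sale 2): sell min(2,34)=2. stock: 34 - 2 = 32. total_sold = 15
  Event 7 (return 6): 32 + 6 = 38
  Event 8 (sale 23): sell min(23,38)=23. stock: 38 - 23 = 15. total_sold = 38
  Event 9 (restock 32): 15 + 32 = 47
  Event 10 (sale 16): sell min(16,47)=16. stock: 47 - 16 = 31. total_sold = 54
  Event 11 (restock 13): 31 + 13 = 44
Final: stock = 44, total_sold = 54

First zero at event 1.

Answer: 1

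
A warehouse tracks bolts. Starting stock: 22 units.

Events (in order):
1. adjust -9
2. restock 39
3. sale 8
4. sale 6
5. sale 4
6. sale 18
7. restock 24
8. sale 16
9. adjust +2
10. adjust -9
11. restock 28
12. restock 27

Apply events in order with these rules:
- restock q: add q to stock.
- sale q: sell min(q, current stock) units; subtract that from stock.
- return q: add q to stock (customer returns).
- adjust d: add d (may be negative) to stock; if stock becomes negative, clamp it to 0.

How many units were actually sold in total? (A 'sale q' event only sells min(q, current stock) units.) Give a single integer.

Answer: 52

Derivation:
Processing events:
Start: stock = 22
  Event 1 (adjust -9): 22 + -9 = 13
  Event 2 (restock 39): 13 + 39 = 52
  Event 3 (sale 8): sell min(8,52)=8. stock: 52 - 8 = 44. total_sold = 8
  Event 4 (sale 6): sell min(6,44)=6. stock: 44 - 6 = 38. total_sold = 14
  Event 5 (sale 4): sell min(4,38)=4. stock: 38 - 4 = 34. total_sold = 18
  Event 6 (sale 18): sell min(18,34)=18. stock: 34 - 18 = 16. total_sold = 36
  Event 7 (restock 24): 16 + 24 = 40
  Event 8 (sale 16): sell min(16,40)=16. stock: 40 - 16 = 24. total_sold = 52
  Event 9 (adjust +2): 24 + 2 = 26
  Event 10 (adjust -9): 26 + -9 = 17
  Event 11 (restock 28): 17 + 28 = 45
  Event 12 (restock 27): 45 + 27 = 72
Final: stock = 72, total_sold = 52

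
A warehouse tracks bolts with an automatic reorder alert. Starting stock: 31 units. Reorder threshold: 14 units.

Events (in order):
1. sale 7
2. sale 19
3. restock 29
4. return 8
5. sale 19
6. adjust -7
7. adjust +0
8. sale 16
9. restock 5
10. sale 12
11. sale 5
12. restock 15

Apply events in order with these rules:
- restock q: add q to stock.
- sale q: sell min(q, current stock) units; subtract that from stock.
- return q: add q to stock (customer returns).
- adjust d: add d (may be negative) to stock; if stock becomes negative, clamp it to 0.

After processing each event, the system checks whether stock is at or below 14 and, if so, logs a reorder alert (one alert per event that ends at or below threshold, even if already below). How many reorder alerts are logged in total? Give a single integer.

Answer: 5

Derivation:
Processing events:
Start: stock = 31
  Event 1 (sale 7): sell min(7,31)=7. stock: 31 - 7 = 24. total_sold = 7
  Event 2 (sale 19): sell min(19,24)=19. stock: 24 - 19 = 5. total_sold = 26
  Event 3 (restock 29): 5 + 29 = 34
  Event 4 (return 8): 34 + 8 = 42
  Event 5 (sale 19): sell min(19,42)=19. stock: 42 - 19 = 23. total_sold = 45
  Event 6 (adjust -7): 23 + -7 = 16
  Event 7 (adjust +0): 16 + 0 = 16
  Event 8 (sale 16): sell min(16,16)=16. stock: 16 - 16 = 0. total_sold = 61
  Event 9 (restock 5): 0 + 5 = 5
  Event 10 (sale 12): sell min(12,5)=5. stock: 5 - 5 = 0. total_sold = 66
  Event 11 (sale 5): sell min(5,0)=0. stock: 0 - 0 = 0. total_sold = 66
  Event 12 (restock 15): 0 + 15 = 15
Final: stock = 15, total_sold = 66

Checking against threshold 14:
  After event 1: stock=24 > 14
  After event 2: stock=5 <= 14 -> ALERT
  After event 3: stock=34 > 14
  After event 4: stock=42 > 14
  After event 5: stock=23 > 14
  After event 6: stock=16 > 14
  After event 7: stock=16 > 14
  After event 8: stock=0 <= 14 -> ALERT
  After event 9: stock=5 <= 14 -> ALERT
  After event 10: stock=0 <= 14 -> ALERT
  After event 11: stock=0 <= 14 -> ALERT
  After event 12: stock=15 > 14
Alert events: [2, 8, 9, 10, 11]. Count = 5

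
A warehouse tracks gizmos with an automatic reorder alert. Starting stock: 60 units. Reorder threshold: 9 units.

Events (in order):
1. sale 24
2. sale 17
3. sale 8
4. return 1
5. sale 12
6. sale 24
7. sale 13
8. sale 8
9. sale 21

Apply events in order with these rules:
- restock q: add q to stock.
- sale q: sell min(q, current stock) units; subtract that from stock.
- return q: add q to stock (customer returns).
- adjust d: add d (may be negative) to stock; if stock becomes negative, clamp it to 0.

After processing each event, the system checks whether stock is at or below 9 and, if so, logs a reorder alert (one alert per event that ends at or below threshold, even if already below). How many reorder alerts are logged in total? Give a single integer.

Answer: 5

Derivation:
Processing events:
Start: stock = 60
  Event 1 (sale 24): sell min(24,60)=24. stock: 60 - 24 = 36. total_sold = 24
  Event 2 (sale 17): sell min(17,36)=17. stock: 36 - 17 = 19. total_sold = 41
  Event 3 (sale 8): sell min(8,19)=8. stock: 19 - 8 = 11. total_sold = 49
  Event 4 (return 1): 11 + 1 = 12
  Event 5 (sale 12): sell min(12,12)=12. stock: 12 - 12 = 0. total_sold = 61
  Event 6 (sale 24): sell min(24,0)=0. stock: 0 - 0 = 0. total_sold = 61
  Event 7 (sale 13): sell min(13,0)=0. stock: 0 - 0 = 0. total_sold = 61
  Event 8 (sale 8): sell min(8,0)=0. stock: 0 - 0 = 0. total_sold = 61
  Event 9 (sale 21): sell min(21,0)=0. stock: 0 - 0 = 0. total_sold = 61
Final: stock = 0, total_sold = 61

Checking against threshold 9:
  After event 1: stock=36 > 9
  After event 2: stock=19 > 9
  After event 3: stock=11 > 9
  After event 4: stock=12 > 9
  After event 5: stock=0 <= 9 -> ALERT
  After event 6: stock=0 <= 9 -> ALERT
  After event 7: stock=0 <= 9 -> ALERT
  After event 8: stock=0 <= 9 -> ALERT
  After event 9: stock=0 <= 9 -> ALERT
Alert events: [5, 6, 7, 8, 9]. Count = 5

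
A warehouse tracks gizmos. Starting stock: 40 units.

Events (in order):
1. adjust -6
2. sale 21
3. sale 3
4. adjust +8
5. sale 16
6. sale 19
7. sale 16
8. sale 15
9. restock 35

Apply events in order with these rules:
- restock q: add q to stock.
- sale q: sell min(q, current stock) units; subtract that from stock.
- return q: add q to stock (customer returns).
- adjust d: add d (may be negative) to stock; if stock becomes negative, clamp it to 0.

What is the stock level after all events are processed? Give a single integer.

Answer: 35

Derivation:
Processing events:
Start: stock = 40
  Event 1 (adjust -6): 40 + -6 = 34
  Event 2 (sale 21): sell min(21,34)=21. stock: 34 - 21 = 13. total_sold = 21
  Event 3 (sale 3): sell min(3,13)=3. stock: 13 - 3 = 10. total_sold = 24
  Event 4 (adjust +8): 10 + 8 = 18
  Event 5 (sale 16): sell min(16,18)=16. stock: 18 - 16 = 2. total_sold = 40
  Event 6 (sale 19): sell min(19,2)=2. stock: 2 - 2 = 0. total_sold = 42
  Event 7 (sale 16): sell min(16,0)=0. stock: 0 - 0 = 0. total_sold = 42
  Event 8 (sale 15): sell min(15,0)=0. stock: 0 - 0 = 0. total_sold = 42
  Event 9 (restock 35): 0 + 35 = 35
Final: stock = 35, total_sold = 42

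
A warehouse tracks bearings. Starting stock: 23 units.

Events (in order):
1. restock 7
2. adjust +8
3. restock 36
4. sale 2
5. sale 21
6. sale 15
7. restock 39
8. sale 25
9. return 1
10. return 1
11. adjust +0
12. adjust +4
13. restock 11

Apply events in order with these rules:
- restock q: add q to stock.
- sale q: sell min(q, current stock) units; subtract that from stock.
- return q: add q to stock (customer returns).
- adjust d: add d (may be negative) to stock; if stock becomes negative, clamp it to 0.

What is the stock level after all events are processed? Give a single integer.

Processing events:
Start: stock = 23
  Event 1 (restock 7): 23 + 7 = 30
  Event 2 (adjust +8): 30 + 8 = 38
  Event 3 (restock 36): 38 + 36 = 74
  Event 4 (sale 2): sell min(2,74)=2. stock: 74 - 2 = 72. total_sold = 2
  Event 5 (sale 21): sell min(21,72)=21. stock: 72 - 21 = 51. total_sold = 23
  Event 6 (sale 15): sell min(15,51)=15. stock: 51 - 15 = 36. total_sold = 38
  Event 7 (restock 39): 36 + 39 = 75
  Event 8 (sale 25): sell min(25,75)=25. stock: 75 - 25 = 50. total_sold = 63
  Event 9 (return 1): 50 + 1 = 51
  Event 10 (return 1): 51 + 1 = 52
  Event 11 (adjust +0): 52 + 0 = 52
  Event 12 (adjust +4): 52 + 4 = 56
  Event 13 (restock 11): 56 + 11 = 67
Final: stock = 67, total_sold = 63

Answer: 67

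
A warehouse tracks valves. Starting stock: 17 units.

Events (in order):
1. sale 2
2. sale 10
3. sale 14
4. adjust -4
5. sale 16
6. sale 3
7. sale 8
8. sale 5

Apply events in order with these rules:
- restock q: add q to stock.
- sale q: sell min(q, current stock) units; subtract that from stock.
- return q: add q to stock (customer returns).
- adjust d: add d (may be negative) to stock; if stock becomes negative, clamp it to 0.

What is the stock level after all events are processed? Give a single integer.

Answer: 0

Derivation:
Processing events:
Start: stock = 17
  Event 1 (sale 2): sell min(2,17)=2. stock: 17 - 2 = 15. total_sold = 2
  Event 2 (sale 10): sell min(10,15)=10. stock: 15 - 10 = 5. total_sold = 12
  Event 3 (sale 14): sell min(14,5)=5. stock: 5 - 5 = 0. total_sold = 17
  Event 4 (adjust -4): 0 + -4 = 0 (clamped to 0)
  Event 5 (sale 16): sell min(16,0)=0. stock: 0 - 0 = 0. total_sold = 17
  Event 6 (sale 3): sell min(3,0)=0. stock: 0 - 0 = 0. total_sold = 17
  Event 7 (sale 8): sell min(8,0)=0. stock: 0 - 0 = 0. total_sold = 17
  Event 8 (sale 5): sell min(5,0)=0. stock: 0 - 0 = 0. total_sold = 17
Final: stock = 0, total_sold = 17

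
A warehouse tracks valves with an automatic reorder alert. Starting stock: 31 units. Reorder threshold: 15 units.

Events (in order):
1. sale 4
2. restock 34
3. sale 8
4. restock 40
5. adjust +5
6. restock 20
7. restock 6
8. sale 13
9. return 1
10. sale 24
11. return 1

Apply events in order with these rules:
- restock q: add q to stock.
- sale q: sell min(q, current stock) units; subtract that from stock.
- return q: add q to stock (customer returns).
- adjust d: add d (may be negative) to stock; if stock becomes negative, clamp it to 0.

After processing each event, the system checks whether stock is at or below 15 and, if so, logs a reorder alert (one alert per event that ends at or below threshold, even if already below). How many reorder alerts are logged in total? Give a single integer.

Processing events:
Start: stock = 31
  Event 1 (sale 4): sell min(4,31)=4. stock: 31 - 4 = 27. total_sold = 4
  Event 2 (restock 34): 27 + 34 = 61
  Event 3 (sale 8): sell min(8,61)=8. stock: 61 - 8 = 53. total_sold = 12
  Event 4 (restock 40): 53 + 40 = 93
  Event 5 (adjust +5): 93 + 5 = 98
  Event 6 (restock 20): 98 + 20 = 118
  Event 7 (restock 6): 118 + 6 = 124
  Event 8 (sale 13): sell min(13,124)=13. stock: 124 - 13 = 111. total_sold = 25
  Event 9 (return 1): 111 + 1 = 112
  Event 10 (sale 24): sell min(24,112)=24. stock: 112 - 24 = 88. total_sold = 49
  Event 11 (return 1): 88 + 1 = 89
Final: stock = 89, total_sold = 49

Checking against threshold 15:
  After event 1: stock=27 > 15
  After event 2: stock=61 > 15
  After event 3: stock=53 > 15
  After event 4: stock=93 > 15
  After event 5: stock=98 > 15
  After event 6: stock=118 > 15
  After event 7: stock=124 > 15
  After event 8: stock=111 > 15
  After event 9: stock=112 > 15
  After event 10: stock=88 > 15
  After event 11: stock=89 > 15
Alert events: []. Count = 0

Answer: 0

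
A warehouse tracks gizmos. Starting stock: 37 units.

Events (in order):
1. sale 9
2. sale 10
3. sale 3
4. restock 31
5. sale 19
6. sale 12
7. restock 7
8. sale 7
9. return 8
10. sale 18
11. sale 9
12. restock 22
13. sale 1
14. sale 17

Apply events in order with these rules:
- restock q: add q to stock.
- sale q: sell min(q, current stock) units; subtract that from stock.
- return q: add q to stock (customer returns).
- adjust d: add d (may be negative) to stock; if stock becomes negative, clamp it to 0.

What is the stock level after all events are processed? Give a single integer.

Answer: 4

Derivation:
Processing events:
Start: stock = 37
  Event 1 (sale 9): sell min(9,37)=9. stock: 37 - 9 = 28. total_sold = 9
  Event 2 (sale 10): sell min(10,28)=10. stock: 28 - 10 = 18. total_sold = 19
  Event 3 (sale 3): sell min(3,18)=3. stock: 18 - 3 = 15. total_sold = 22
  Event 4 (restock 31): 15 + 31 = 46
  Event 5 (sale 19): sell min(19,46)=19. stock: 46 - 19 = 27. total_sold = 41
  Event 6 (sale 12): sell min(12,27)=12. stock: 27 - 12 = 15. total_sold = 53
  Event 7 (restock 7): 15 + 7 = 22
  Event 8 (sale 7): sell min(7,22)=7. stock: 22 - 7 = 15. total_sold = 60
  Event 9 (return 8): 15 + 8 = 23
  Event 10 (sale 18): sell min(18,23)=18. stock: 23 - 18 = 5. total_sold = 78
  Event 11 (sale 9): sell min(9,5)=5. stock: 5 - 5 = 0. total_sold = 83
  Event 12 (restock 22): 0 + 22 = 22
  Event 13 (sale 1): sell min(1,22)=1. stock: 22 - 1 = 21. total_sold = 84
  Event 14 (sale 17): sell min(17,21)=17. stock: 21 - 17 = 4. total_sold = 101
Final: stock = 4, total_sold = 101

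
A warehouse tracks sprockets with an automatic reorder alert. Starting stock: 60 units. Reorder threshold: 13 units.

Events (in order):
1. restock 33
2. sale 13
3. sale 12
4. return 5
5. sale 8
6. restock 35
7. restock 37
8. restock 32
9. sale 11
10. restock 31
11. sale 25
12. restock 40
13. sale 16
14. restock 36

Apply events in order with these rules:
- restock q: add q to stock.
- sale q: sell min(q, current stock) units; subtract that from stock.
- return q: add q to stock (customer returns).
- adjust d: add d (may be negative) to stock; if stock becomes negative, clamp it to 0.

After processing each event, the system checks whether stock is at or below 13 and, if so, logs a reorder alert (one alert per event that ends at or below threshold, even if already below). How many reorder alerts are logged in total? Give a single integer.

Answer: 0

Derivation:
Processing events:
Start: stock = 60
  Event 1 (restock 33): 60 + 33 = 93
  Event 2 (sale 13): sell min(13,93)=13. stock: 93 - 13 = 80. total_sold = 13
  Event 3 (sale 12): sell min(12,80)=12. stock: 80 - 12 = 68. total_sold = 25
  Event 4 (return 5): 68 + 5 = 73
  Event 5 (sale 8): sell min(8,73)=8. stock: 73 - 8 = 65. total_sold = 33
  Event 6 (restock 35): 65 + 35 = 100
  Event 7 (restock 37): 100 + 37 = 137
  Event 8 (restock 32): 137 + 32 = 169
  Event 9 (sale 11): sell min(11,169)=11. stock: 169 - 11 = 158. total_sold = 44
  Event 10 (restock 31): 158 + 31 = 189
  Event 11 (sale 25): sell min(25,189)=25. stock: 189 - 25 = 164. total_sold = 69
  Event 12 (restock 40): 164 + 40 = 204
  Event 13 (sale 16): sell min(16,204)=16. stock: 204 - 16 = 188. total_sold = 85
  Event 14 (restock 36): 188 + 36 = 224
Final: stock = 224, total_sold = 85

Checking against threshold 13:
  After event 1: stock=93 > 13
  After event 2: stock=80 > 13
  After event 3: stock=68 > 13
  After event 4: stock=73 > 13
  After event 5: stock=65 > 13
  After event 6: stock=100 > 13
  After event 7: stock=137 > 13
  After event 8: stock=169 > 13
  After event 9: stock=158 > 13
  After event 10: stock=189 > 13
  After event 11: stock=164 > 13
  After event 12: stock=204 > 13
  After event 13: stock=188 > 13
  After event 14: stock=224 > 13
Alert events: []. Count = 0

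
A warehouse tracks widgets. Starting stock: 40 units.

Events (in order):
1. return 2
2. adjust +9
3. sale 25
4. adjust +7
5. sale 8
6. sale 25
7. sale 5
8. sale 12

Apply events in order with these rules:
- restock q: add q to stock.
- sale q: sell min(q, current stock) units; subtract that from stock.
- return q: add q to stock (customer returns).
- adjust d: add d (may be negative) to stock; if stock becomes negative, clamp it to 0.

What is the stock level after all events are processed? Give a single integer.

Processing events:
Start: stock = 40
  Event 1 (return 2): 40 + 2 = 42
  Event 2 (adjust +9): 42 + 9 = 51
  Event 3 (sale 25): sell min(25,51)=25. stock: 51 - 25 = 26. total_sold = 25
  Event 4 (adjust +7): 26 + 7 = 33
  Event 5 (sale 8): sell min(8,33)=8. stock: 33 - 8 = 25. total_sold = 33
  Event 6 (sale 25): sell min(25,25)=25. stock: 25 - 25 = 0. total_sold = 58
  Event 7 (sale 5): sell min(5,0)=0. stock: 0 - 0 = 0. total_sold = 58
  Event 8 (sale 12): sell min(12,0)=0. stock: 0 - 0 = 0. total_sold = 58
Final: stock = 0, total_sold = 58

Answer: 0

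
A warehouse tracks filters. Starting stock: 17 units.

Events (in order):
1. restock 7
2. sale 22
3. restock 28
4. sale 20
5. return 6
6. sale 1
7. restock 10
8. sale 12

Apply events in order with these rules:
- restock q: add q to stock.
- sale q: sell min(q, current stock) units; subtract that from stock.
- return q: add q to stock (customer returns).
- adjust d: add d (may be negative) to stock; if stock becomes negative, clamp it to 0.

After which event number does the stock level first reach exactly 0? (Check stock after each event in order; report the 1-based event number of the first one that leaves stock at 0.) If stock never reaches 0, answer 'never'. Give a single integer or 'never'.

Processing events:
Start: stock = 17
  Event 1 (restock 7): 17 + 7 = 24
  Event 2 (sale 22): sell min(22,24)=22. stock: 24 - 22 = 2. total_sold = 22
  Event 3 (restock 28): 2 + 28 = 30
  Event 4 (sale 20): sell min(20,30)=20. stock: 30 - 20 = 10. total_sold = 42
  Event 5 (return 6): 10 + 6 = 16
  Event 6 (sale 1): sell min(1,16)=1. stock: 16 - 1 = 15. total_sold = 43
  Event 7 (restock 10): 15 + 10 = 25
  Event 8 (sale 12): sell min(12,25)=12. stock: 25 - 12 = 13. total_sold = 55
Final: stock = 13, total_sold = 55

Stock never reaches 0.

Answer: never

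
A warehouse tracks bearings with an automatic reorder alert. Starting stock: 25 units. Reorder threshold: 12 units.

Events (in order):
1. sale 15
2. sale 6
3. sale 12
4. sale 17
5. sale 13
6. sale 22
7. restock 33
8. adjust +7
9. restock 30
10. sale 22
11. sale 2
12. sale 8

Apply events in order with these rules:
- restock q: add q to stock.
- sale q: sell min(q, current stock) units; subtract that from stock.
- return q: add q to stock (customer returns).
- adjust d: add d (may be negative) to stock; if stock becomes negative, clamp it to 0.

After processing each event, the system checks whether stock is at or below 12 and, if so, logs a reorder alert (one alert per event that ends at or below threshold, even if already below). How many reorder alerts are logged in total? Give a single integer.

Answer: 6

Derivation:
Processing events:
Start: stock = 25
  Event 1 (sale 15): sell min(15,25)=15. stock: 25 - 15 = 10. total_sold = 15
  Event 2 (sale 6): sell min(6,10)=6. stock: 10 - 6 = 4. total_sold = 21
  Event 3 (sale 12): sell min(12,4)=4. stock: 4 - 4 = 0. total_sold = 25
  Event 4 (sale 17): sell min(17,0)=0. stock: 0 - 0 = 0. total_sold = 25
  Event 5 (sale 13): sell min(13,0)=0. stock: 0 - 0 = 0. total_sold = 25
  Event 6 (sale 22): sell min(22,0)=0. stock: 0 - 0 = 0. total_sold = 25
  Event 7 (restock 33): 0 + 33 = 33
  Event 8 (adjust +7): 33 + 7 = 40
  Event 9 (restock 30): 40 + 30 = 70
  Event 10 (sale 22): sell min(22,70)=22. stock: 70 - 22 = 48. total_sold = 47
  Event 11 (sale 2): sell min(2,48)=2. stock: 48 - 2 = 46. total_sold = 49
  Event 12 (sale 8): sell min(8,46)=8. stock: 46 - 8 = 38. total_sold = 57
Final: stock = 38, total_sold = 57

Checking against threshold 12:
  After event 1: stock=10 <= 12 -> ALERT
  After event 2: stock=4 <= 12 -> ALERT
  After event 3: stock=0 <= 12 -> ALERT
  After event 4: stock=0 <= 12 -> ALERT
  After event 5: stock=0 <= 12 -> ALERT
  After event 6: stock=0 <= 12 -> ALERT
  After event 7: stock=33 > 12
  After event 8: stock=40 > 12
  After event 9: stock=70 > 12
  After event 10: stock=48 > 12
  After event 11: stock=46 > 12
  After event 12: stock=38 > 12
Alert events: [1, 2, 3, 4, 5, 6]. Count = 6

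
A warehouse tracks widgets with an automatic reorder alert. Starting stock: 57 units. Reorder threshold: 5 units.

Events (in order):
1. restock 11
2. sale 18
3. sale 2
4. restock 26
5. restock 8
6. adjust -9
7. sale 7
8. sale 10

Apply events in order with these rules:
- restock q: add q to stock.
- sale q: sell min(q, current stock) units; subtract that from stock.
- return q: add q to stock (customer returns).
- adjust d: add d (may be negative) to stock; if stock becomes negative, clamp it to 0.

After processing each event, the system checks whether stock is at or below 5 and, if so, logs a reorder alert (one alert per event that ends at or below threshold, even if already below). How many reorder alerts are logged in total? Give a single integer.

Answer: 0

Derivation:
Processing events:
Start: stock = 57
  Event 1 (restock 11): 57 + 11 = 68
  Event 2 (sale 18): sell min(18,68)=18. stock: 68 - 18 = 50. total_sold = 18
  Event 3 (sale 2): sell min(2,50)=2. stock: 50 - 2 = 48. total_sold = 20
  Event 4 (restock 26): 48 + 26 = 74
  Event 5 (restock 8): 74 + 8 = 82
  Event 6 (adjust -9): 82 + -9 = 73
  Event 7 (sale 7): sell min(7,73)=7. stock: 73 - 7 = 66. total_sold = 27
  Event 8 (sale 10): sell min(10,66)=10. stock: 66 - 10 = 56. total_sold = 37
Final: stock = 56, total_sold = 37

Checking against threshold 5:
  After event 1: stock=68 > 5
  After event 2: stock=50 > 5
  After event 3: stock=48 > 5
  After event 4: stock=74 > 5
  After event 5: stock=82 > 5
  After event 6: stock=73 > 5
  After event 7: stock=66 > 5
  After event 8: stock=56 > 5
Alert events: []. Count = 0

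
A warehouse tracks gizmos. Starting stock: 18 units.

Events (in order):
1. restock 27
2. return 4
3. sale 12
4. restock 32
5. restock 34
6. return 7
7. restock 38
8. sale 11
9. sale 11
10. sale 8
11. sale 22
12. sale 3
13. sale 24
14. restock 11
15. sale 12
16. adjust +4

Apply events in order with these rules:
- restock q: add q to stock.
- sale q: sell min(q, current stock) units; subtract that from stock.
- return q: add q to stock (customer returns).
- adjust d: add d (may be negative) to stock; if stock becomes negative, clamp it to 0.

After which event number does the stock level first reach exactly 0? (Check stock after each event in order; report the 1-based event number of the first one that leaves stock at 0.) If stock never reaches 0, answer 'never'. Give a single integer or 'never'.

Answer: never

Derivation:
Processing events:
Start: stock = 18
  Event 1 (restock 27): 18 + 27 = 45
  Event 2 (return 4): 45 + 4 = 49
  Event 3 (sale 12): sell min(12,49)=12. stock: 49 - 12 = 37. total_sold = 12
  Event 4 (restock 32): 37 + 32 = 69
  Event 5 (restock 34): 69 + 34 = 103
  Event 6 (return 7): 103 + 7 = 110
  Event 7 (restock 38): 110 + 38 = 148
  Event 8 (sale 11): sell min(11,148)=11. stock: 148 - 11 = 137. total_sold = 23
  Event 9 (sale 11): sell min(11,137)=11. stock: 137 - 11 = 126. total_sold = 34
  Event 10 (sale 8): sell min(8,126)=8. stock: 126 - 8 = 118. total_sold = 42
  Event 11 (sale 22): sell min(22,118)=22. stock: 118 - 22 = 96. total_sold = 64
  Event 12 (sale 3): sell min(3,96)=3. stock: 96 - 3 = 93. total_sold = 67
  Event 13 (sale 24): sell min(24,93)=24. stock: 93 - 24 = 69. total_sold = 91
  Event 14 (restock 11): 69 + 11 = 80
  Event 15 (sale 12): sell min(12,80)=12. stock: 80 - 12 = 68. total_sold = 103
  Event 16 (adjust +4): 68 + 4 = 72
Final: stock = 72, total_sold = 103

Stock never reaches 0.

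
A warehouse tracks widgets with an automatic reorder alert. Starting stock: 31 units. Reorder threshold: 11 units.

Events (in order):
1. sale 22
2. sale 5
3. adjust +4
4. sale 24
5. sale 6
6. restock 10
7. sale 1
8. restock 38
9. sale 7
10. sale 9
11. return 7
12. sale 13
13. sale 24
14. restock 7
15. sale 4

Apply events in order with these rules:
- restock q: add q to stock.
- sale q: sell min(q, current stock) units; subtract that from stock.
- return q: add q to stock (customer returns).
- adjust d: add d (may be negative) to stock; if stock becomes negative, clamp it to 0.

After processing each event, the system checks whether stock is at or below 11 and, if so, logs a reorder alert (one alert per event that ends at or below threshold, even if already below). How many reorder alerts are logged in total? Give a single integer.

Processing events:
Start: stock = 31
  Event 1 (sale 22): sell min(22,31)=22. stock: 31 - 22 = 9. total_sold = 22
  Event 2 (sale 5): sell min(5,9)=5. stock: 9 - 5 = 4. total_sold = 27
  Event 3 (adjust +4): 4 + 4 = 8
  Event 4 (sale 24): sell min(24,8)=8. stock: 8 - 8 = 0. total_sold = 35
  Event 5 (sale 6): sell min(6,0)=0. stock: 0 - 0 = 0. total_sold = 35
  Event 6 (restock 10): 0 + 10 = 10
  Event 7 (sale 1): sell min(1,10)=1. stock: 10 - 1 = 9. total_sold = 36
  Event 8 (restock 38): 9 + 38 = 47
  Event 9 (sale 7): sell min(7,47)=7. stock: 47 - 7 = 40. total_sold = 43
  Event 10 (sale 9): sell min(9,40)=9. stock: 40 - 9 = 31. total_sold = 52
  Event 11 (return 7): 31 + 7 = 38
  Event 12 (sale 13): sell min(13,38)=13. stock: 38 - 13 = 25. total_sold = 65
  Event 13 (sale 24): sell min(24,25)=24. stock: 25 - 24 = 1. total_sold = 89
  Event 14 (restock 7): 1 + 7 = 8
  Event 15 (sale 4): sell min(4,8)=4. stock: 8 - 4 = 4. total_sold = 93
Final: stock = 4, total_sold = 93

Checking against threshold 11:
  After event 1: stock=9 <= 11 -> ALERT
  After event 2: stock=4 <= 11 -> ALERT
  After event 3: stock=8 <= 11 -> ALERT
  After event 4: stock=0 <= 11 -> ALERT
  After event 5: stock=0 <= 11 -> ALERT
  After event 6: stock=10 <= 11 -> ALERT
  After event 7: stock=9 <= 11 -> ALERT
  After event 8: stock=47 > 11
  After event 9: stock=40 > 11
  After event 10: stock=31 > 11
  After event 11: stock=38 > 11
  After event 12: stock=25 > 11
  After event 13: stock=1 <= 11 -> ALERT
  After event 14: stock=8 <= 11 -> ALERT
  After event 15: stock=4 <= 11 -> ALERT
Alert events: [1, 2, 3, 4, 5, 6, 7, 13, 14, 15]. Count = 10

Answer: 10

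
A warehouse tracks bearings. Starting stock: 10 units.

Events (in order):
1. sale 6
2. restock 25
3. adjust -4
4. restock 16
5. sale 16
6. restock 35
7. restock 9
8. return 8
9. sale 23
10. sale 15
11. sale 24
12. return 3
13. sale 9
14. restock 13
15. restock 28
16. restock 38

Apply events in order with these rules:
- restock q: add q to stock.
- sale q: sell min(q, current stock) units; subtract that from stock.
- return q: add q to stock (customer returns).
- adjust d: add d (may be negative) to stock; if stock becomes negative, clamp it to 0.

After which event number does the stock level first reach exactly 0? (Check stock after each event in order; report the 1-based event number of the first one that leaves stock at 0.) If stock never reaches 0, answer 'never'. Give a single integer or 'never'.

Answer: never

Derivation:
Processing events:
Start: stock = 10
  Event 1 (sale 6): sell min(6,10)=6. stock: 10 - 6 = 4. total_sold = 6
  Event 2 (restock 25): 4 + 25 = 29
  Event 3 (adjust -4): 29 + -4 = 25
  Event 4 (restock 16): 25 + 16 = 41
  Event 5 (sale 16): sell min(16,41)=16. stock: 41 - 16 = 25. total_sold = 22
  Event 6 (restock 35): 25 + 35 = 60
  Event 7 (restock 9): 60 + 9 = 69
  Event 8 (return 8): 69 + 8 = 77
  Event 9 (sale 23): sell min(23,77)=23. stock: 77 - 23 = 54. total_sold = 45
  Event 10 (sale 15): sell min(15,54)=15. stock: 54 - 15 = 39. total_sold = 60
  Event 11 (sale 24): sell min(24,39)=24. stock: 39 - 24 = 15. total_sold = 84
  Event 12 (return 3): 15 + 3 = 18
  Event 13 (sale 9): sell min(9,18)=9. stock: 18 - 9 = 9. total_sold = 93
  Event 14 (restock 13): 9 + 13 = 22
  Event 15 (restock 28): 22 + 28 = 50
  Event 16 (restock 38): 50 + 38 = 88
Final: stock = 88, total_sold = 93

Stock never reaches 0.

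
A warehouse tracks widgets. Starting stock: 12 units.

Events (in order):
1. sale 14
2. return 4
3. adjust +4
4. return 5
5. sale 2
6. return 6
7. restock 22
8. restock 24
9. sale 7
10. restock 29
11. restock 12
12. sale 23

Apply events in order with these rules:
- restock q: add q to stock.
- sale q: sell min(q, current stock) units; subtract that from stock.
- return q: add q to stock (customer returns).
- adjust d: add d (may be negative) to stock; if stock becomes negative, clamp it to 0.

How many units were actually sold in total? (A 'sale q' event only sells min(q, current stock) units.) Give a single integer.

Answer: 44

Derivation:
Processing events:
Start: stock = 12
  Event 1 (sale 14): sell min(14,12)=12. stock: 12 - 12 = 0. total_sold = 12
  Event 2 (return 4): 0 + 4 = 4
  Event 3 (adjust +4): 4 + 4 = 8
  Event 4 (return 5): 8 + 5 = 13
  Event 5 (sale 2): sell min(2,13)=2. stock: 13 - 2 = 11. total_sold = 14
  Event 6 (return 6): 11 + 6 = 17
  Event 7 (restock 22): 17 + 22 = 39
  Event 8 (restock 24): 39 + 24 = 63
  Event 9 (sale 7): sell min(7,63)=7. stock: 63 - 7 = 56. total_sold = 21
  Event 10 (restock 29): 56 + 29 = 85
  Event 11 (restock 12): 85 + 12 = 97
  Event 12 (sale 23): sell min(23,97)=23. stock: 97 - 23 = 74. total_sold = 44
Final: stock = 74, total_sold = 44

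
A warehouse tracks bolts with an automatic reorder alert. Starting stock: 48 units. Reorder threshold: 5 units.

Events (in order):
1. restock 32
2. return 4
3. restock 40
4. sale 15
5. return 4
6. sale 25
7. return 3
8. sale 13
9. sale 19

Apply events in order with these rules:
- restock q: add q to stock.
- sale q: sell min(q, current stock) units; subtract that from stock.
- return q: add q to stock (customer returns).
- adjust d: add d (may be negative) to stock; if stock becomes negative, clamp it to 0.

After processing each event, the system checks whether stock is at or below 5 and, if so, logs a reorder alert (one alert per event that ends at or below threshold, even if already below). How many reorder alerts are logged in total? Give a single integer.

Processing events:
Start: stock = 48
  Event 1 (restock 32): 48 + 32 = 80
  Event 2 (return 4): 80 + 4 = 84
  Event 3 (restock 40): 84 + 40 = 124
  Event 4 (sale 15): sell min(15,124)=15. stock: 124 - 15 = 109. total_sold = 15
  Event 5 (return 4): 109 + 4 = 113
  Event 6 (sale 25): sell min(25,113)=25. stock: 113 - 25 = 88. total_sold = 40
  Event 7 (return 3): 88 + 3 = 91
  Event 8 (sale 13): sell min(13,91)=13. stock: 91 - 13 = 78. total_sold = 53
  Event 9 (sale 19): sell min(19,78)=19. stock: 78 - 19 = 59. total_sold = 72
Final: stock = 59, total_sold = 72

Checking against threshold 5:
  After event 1: stock=80 > 5
  After event 2: stock=84 > 5
  After event 3: stock=124 > 5
  After event 4: stock=109 > 5
  After event 5: stock=113 > 5
  After event 6: stock=88 > 5
  After event 7: stock=91 > 5
  After event 8: stock=78 > 5
  After event 9: stock=59 > 5
Alert events: []. Count = 0

Answer: 0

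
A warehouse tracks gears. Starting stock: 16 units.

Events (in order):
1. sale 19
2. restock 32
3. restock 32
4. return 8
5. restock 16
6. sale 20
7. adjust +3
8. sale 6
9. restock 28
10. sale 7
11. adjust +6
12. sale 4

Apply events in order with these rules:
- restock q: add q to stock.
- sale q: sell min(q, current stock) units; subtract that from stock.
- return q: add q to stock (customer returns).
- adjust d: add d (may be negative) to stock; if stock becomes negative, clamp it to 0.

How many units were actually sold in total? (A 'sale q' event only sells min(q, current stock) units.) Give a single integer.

Processing events:
Start: stock = 16
  Event 1 (sale 19): sell min(19,16)=16. stock: 16 - 16 = 0. total_sold = 16
  Event 2 (restock 32): 0 + 32 = 32
  Event 3 (restock 32): 32 + 32 = 64
  Event 4 (return 8): 64 + 8 = 72
  Event 5 (restock 16): 72 + 16 = 88
  Event 6 (sale 20): sell min(20,88)=20. stock: 88 - 20 = 68. total_sold = 36
  Event 7 (adjust +3): 68 + 3 = 71
  Event 8 (sale 6): sell min(6,71)=6. stock: 71 - 6 = 65. total_sold = 42
  Event 9 (restock 28): 65 + 28 = 93
  Event 10 (sale 7): sell min(7,93)=7. stock: 93 - 7 = 86. total_sold = 49
  Event 11 (adjust +6): 86 + 6 = 92
  Event 12 (sale 4): sell min(4,92)=4. stock: 92 - 4 = 88. total_sold = 53
Final: stock = 88, total_sold = 53

Answer: 53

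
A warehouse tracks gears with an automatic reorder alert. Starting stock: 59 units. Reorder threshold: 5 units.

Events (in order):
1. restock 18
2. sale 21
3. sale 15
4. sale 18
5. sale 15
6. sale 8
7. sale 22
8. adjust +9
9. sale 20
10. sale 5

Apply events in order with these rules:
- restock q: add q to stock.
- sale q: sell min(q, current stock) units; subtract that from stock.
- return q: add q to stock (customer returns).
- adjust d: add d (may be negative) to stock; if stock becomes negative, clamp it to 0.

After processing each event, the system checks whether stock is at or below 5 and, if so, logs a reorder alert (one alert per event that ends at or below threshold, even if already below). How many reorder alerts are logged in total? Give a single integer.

Answer: 4

Derivation:
Processing events:
Start: stock = 59
  Event 1 (restock 18): 59 + 18 = 77
  Event 2 (sale 21): sell min(21,77)=21. stock: 77 - 21 = 56. total_sold = 21
  Event 3 (sale 15): sell min(15,56)=15. stock: 56 - 15 = 41. total_sold = 36
  Event 4 (sale 18): sell min(18,41)=18. stock: 41 - 18 = 23. total_sold = 54
  Event 5 (sale 15): sell min(15,23)=15. stock: 23 - 15 = 8. total_sold = 69
  Event 6 (sale 8): sell min(8,8)=8. stock: 8 - 8 = 0. total_sold = 77
  Event 7 (sale 22): sell min(22,0)=0. stock: 0 - 0 = 0. total_sold = 77
  Event 8 (adjust +9): 0 + 9 = 9
  Event 9 (sale 20): sell min(20,9)=9. stock: 9 - 9 = 0. total_sold = 86
  Event 10 (sale 5): sell min(5,0)=0. stock: 0 - 0 = 0. total_sold = 86
Final: stock = 0, total_sold = 86

Checking against threshold 5:
  After event 1: stock=77 > 5
  After event 2: stock=56 > 5
  After event 3: stock=41 > 5
  After event 4: stock=23 > 5
  After event 5: stock=8 > 5
  After event 6: stock=0 <= 5 -> ALERT
  After event 7: stock=0 <= 5 -> ALERT
  After event 8: stock=9 > 5
  After event 9: stock=0 <= 5 -> ALERT
  After event 10: stock=0 <= 5 -> ALERT
Alert events: [6, 7, 9, 10]. Count = 4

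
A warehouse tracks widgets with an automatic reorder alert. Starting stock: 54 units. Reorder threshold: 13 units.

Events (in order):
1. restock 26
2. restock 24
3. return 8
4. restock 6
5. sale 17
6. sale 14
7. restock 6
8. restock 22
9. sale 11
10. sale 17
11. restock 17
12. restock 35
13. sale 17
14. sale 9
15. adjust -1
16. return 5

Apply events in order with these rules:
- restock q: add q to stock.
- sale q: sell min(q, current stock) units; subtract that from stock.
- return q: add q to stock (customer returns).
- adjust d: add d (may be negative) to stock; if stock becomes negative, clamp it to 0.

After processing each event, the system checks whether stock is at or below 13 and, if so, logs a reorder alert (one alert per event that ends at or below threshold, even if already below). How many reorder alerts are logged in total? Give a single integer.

Answer: 0

Derivation:
Processing events:
Start: stock = 54
  Event 1 (restock 26): 54 + 26 = 80
  Event 2 (restock 24): 80 + 24 = 104
  Event 3 (return 8): 104 + 8 = 112
  Event 4 (restock 6): 112 + 6 = 118
  Event 5 (sale 17): sell min(17,118)=17. stock: 118 - 17 = 101. total_sold = 17
  Event 6 (sale 14): sell min(14,101)=14. stock: 101 - 14 = 87. total_sold = 31
  Event 7 (restock 6): 87 + 6 = 93
  Event 8 (restock 22): 93 + 22 = 115
  Event 9 (sale 11): sell min(11,115)=11. stock: 115 - 11 = 104. total_sold = 42
  Event 10 (sale 17): sell min(17,104)=17. stock: 104 - 17 = 87. total_sold = 59
  Event 11 (restock 17): 87 + 17 = 104
  Event 12 (restock 35): 104 + 35 = 139
  Event 13 (sale 17): sell min(17,139)=17. stock: 139 - 17 = 122. total_sold = 76
  Event 14 (sale 9): sell min(9,122)=9. stock: 122 - 9 = 113. total_sold = 85
  Event 15 (adjust -1): 113 + -1 = 112
  Event 16 (return 5): 112 + 5 = 117
Final: stock = 117, total_sold = 85

Checking against threshold 13:
  After event 1: stock=80 > 13
  After event 2: stock=104 > 13
  After event 3: stock=112 > 13
  After event 4: stock=118 > 13
  After event 5: stock=101 > 13
  After event 6: stock=87 > 13
  After event 7: stock=93 > 13
  After event 8: stock=115 > 13
  After event 9: stock=104 > 13
  After event 10: stock=87 > 13
  After event 11: stock=104 > 13
  After event 12: stock=139 > 13
  After event 13: stock=122 > 13
  After event 14: stock=113 > 13
  After event 15: stock=112 > 13
  After event 16: stock=117 > 13
Alert events: []. Count = 0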